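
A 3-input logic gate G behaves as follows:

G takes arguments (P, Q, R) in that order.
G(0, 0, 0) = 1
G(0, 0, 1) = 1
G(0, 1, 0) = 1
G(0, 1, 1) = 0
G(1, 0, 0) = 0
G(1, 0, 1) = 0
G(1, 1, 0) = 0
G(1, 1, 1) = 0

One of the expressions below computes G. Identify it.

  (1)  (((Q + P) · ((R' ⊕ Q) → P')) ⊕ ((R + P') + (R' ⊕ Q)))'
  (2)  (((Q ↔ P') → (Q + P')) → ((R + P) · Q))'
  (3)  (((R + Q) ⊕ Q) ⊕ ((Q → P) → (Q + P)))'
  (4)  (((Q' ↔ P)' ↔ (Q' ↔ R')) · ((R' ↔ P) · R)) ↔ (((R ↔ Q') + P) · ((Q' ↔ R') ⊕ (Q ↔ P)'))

2

(1) fails at (0,0,0): the formula yields 0, G is 1.
(3) fails at (0,0,1): the formula yields 0, G is 1.
(4) fails at (0,1,0): the formula yields 0, G is 1.
That leaves (2). Evaluating it on every row reproduces the table of G exactly.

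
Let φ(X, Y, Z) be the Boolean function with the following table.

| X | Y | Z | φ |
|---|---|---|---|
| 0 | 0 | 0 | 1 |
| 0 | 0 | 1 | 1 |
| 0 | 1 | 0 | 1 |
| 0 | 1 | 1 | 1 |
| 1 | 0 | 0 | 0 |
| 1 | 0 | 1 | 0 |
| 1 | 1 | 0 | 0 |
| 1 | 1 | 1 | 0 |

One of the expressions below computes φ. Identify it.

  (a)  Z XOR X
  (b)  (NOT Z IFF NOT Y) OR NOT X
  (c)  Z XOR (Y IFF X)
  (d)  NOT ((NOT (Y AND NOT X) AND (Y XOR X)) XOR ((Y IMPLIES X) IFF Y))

d

(a): at (0,0,0) it gives 0, but φ = 1 — eliminated.
(b): at (1,0,0) it gives 1, but φ = 0 — eliminated.
(c): at (0,0,1) it gives 0, but φ = 1 — eliminated.
That leaves (d). Evaluating it on every row reproduces the table of φ exactly.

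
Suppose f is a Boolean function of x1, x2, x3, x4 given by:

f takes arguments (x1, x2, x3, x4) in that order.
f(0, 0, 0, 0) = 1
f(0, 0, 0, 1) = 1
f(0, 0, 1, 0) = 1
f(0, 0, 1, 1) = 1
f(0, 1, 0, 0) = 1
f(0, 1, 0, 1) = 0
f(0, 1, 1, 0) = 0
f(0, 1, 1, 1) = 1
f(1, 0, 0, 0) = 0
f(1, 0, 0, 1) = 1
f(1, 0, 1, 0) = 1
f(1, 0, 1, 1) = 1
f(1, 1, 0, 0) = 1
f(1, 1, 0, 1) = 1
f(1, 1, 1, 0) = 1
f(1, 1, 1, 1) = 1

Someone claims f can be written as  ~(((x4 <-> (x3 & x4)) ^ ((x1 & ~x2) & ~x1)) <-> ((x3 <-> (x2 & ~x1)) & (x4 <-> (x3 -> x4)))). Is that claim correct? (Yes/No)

Test each input against both f and the formula:
  x1=0, x2=0, x3=0, x4=0: formula gives 1, f = 1 ✓
  x1=0, x2=0, x3=0, x4=1: formula gives 1, f = 1 ✓
  x1=0, x2=0, x3=1, x4=0: formula gives 1, f = 1 ✓
  x1=0, x2=0, x3=1, x4=1: formula gives 1, f = 1 ✓
  …
  x1=0, x2=1, x3=1, x4=1: formula gives 0, but f = 1 ✗
Row (0,1,1,1) is a counterexample, so the formula is not equivalent to f.

No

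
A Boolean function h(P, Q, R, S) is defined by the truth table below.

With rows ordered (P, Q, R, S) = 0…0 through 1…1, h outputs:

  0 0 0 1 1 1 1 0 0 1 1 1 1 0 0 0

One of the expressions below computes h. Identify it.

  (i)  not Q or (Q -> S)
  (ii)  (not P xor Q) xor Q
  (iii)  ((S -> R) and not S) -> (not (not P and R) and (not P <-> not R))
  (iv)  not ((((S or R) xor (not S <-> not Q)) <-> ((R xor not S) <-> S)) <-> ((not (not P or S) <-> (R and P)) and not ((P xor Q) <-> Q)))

iv

(i) fails at (0,0,0,0): the formula yields 1, h is 0.
(ii) fails at (0,0,0,0): the formula yields 1, h is 0.
(iii) fails at (0,0,0,0): the formula yields 1, h is 0.
That leaves (iv). Evaluating it on every row reproduces the table of h exactly.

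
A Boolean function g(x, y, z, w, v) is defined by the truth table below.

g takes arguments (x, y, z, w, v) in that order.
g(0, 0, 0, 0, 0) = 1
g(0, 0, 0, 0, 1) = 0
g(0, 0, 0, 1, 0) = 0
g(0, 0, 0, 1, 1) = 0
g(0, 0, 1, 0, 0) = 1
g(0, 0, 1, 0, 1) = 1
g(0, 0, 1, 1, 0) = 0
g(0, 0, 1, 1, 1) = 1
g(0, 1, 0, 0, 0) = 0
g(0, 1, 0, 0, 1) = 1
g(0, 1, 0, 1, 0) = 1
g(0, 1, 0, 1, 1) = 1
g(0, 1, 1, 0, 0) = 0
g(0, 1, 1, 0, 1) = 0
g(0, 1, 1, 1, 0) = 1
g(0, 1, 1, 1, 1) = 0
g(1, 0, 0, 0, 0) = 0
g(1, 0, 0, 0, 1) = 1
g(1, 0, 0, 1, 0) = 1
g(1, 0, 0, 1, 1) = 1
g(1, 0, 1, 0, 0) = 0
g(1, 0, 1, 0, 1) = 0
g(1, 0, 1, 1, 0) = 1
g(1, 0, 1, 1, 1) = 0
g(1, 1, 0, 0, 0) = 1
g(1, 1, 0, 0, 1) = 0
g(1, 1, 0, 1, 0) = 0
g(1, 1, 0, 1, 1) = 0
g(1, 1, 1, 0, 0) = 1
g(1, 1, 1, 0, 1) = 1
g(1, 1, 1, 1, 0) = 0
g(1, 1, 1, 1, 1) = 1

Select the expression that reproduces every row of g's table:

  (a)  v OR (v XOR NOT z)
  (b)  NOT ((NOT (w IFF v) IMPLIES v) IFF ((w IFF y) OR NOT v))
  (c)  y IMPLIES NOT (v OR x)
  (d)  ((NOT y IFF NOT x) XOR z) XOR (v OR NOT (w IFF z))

d

(a): at (0,0,0,0,1) it gives 1, but g = 0 — eliminated.
(b): at (0,0,0,0,0) it gives 0, but g = 1 — eliminated.
(c): at (0,0,0,0,1) it gives 1, but g = 0 — eliminated.
That leaves (d). Evaluating it on every row reproduces the table of g exactly.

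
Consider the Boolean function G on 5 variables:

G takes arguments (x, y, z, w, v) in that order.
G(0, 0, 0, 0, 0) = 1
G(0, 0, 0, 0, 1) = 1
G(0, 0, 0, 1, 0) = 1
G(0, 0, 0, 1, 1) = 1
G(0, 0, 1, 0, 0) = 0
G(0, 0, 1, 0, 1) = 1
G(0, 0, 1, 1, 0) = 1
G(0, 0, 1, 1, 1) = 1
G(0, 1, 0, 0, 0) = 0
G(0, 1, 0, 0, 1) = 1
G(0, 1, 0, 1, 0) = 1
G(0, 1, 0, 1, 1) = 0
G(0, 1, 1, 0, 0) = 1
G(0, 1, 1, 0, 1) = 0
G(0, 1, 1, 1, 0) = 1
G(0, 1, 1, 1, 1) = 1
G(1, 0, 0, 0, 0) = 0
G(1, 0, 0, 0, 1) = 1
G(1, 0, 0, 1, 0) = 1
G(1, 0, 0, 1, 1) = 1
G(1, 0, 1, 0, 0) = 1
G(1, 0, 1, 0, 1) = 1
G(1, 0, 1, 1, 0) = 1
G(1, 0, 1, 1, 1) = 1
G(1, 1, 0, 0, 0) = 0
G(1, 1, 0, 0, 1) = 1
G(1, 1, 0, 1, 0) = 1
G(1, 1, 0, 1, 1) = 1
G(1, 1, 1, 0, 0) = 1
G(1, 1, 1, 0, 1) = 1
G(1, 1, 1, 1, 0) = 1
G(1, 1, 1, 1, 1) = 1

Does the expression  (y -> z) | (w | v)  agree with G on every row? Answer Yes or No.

No

Evaluate (y -> z) | (w | v) on each row and compare to G:
  x=0, y=0, z=0, w=0, v=0: formula gives 1, G = 1 ✓
  x=0, y=0, z=0, w=0, v=1: formula gives 1, G = 1 ✓
  x=0, y=0, z=0, w=1, v=0: formula gives 1, G = 1 ✓
  x=0, y=0, z=0, w=1, v=1: formula gives 1, G = 1 ✓
  x=0, y=0, z=1, w=0, v=0: formula gives 1, but G = 0 ✗
A single disagreement suffices: at (0,0,1,0,0) they differ, so the formula does not compute G.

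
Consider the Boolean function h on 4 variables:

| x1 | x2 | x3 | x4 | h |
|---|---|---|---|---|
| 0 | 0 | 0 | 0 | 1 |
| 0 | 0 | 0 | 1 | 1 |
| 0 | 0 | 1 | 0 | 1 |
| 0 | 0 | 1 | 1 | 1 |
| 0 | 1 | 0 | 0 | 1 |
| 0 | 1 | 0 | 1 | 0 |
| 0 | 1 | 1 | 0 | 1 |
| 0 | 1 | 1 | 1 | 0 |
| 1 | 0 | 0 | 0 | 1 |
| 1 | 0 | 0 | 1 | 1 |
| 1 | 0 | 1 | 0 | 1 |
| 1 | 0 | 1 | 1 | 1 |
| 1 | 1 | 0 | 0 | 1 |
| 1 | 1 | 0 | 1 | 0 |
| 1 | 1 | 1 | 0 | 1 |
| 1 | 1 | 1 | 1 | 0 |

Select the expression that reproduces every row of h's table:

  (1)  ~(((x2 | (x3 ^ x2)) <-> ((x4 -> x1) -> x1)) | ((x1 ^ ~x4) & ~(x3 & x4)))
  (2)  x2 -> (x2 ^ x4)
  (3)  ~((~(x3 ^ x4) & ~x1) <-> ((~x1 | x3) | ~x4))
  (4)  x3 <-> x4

2

(1) fails at (0,0,0,0): the formula yields 0, h is 1.
(3) fails at (0,0,0,0): the formula yields 0, h is 1.
(4) fails at (0,0,0,1): the formula yields 0, h is 1.
Only (2) survives; checking it on all 16 rows confirms it matches h.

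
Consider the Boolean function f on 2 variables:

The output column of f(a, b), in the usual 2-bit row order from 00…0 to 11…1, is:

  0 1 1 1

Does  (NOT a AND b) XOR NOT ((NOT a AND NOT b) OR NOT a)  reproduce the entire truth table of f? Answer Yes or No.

Yes

Check the formula against f row by row:
  a=0, b=0: formula gives 0, f = 0 ✓
  a=0, b=1: formula gives 1, f = 1 ✓
  a=1, b=0: formula gives 1, f = 1 ✓
  a=1, b=1: formula gives 1, f = 1 ✓
Every row agrees, so the formula is equivalent.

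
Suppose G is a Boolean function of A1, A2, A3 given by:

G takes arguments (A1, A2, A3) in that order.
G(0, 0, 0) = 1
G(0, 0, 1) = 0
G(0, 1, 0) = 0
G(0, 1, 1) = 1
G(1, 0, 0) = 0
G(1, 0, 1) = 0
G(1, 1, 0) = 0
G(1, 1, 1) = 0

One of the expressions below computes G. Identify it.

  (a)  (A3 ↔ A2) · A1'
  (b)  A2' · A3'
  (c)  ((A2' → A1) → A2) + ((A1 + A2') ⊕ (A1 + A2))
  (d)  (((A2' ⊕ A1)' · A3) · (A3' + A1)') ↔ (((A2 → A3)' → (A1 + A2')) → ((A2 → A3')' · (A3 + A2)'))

(b) fails at (0,1,1): the formula yields 0, G is 1.
(c) fails at (0,0,1): the formula yields 1, G is 0.
(d) fails at (0,0,1): the formula yields 1, G is 0.
Only (a) survives; checking it on all 8 rows confirms it matches G.

a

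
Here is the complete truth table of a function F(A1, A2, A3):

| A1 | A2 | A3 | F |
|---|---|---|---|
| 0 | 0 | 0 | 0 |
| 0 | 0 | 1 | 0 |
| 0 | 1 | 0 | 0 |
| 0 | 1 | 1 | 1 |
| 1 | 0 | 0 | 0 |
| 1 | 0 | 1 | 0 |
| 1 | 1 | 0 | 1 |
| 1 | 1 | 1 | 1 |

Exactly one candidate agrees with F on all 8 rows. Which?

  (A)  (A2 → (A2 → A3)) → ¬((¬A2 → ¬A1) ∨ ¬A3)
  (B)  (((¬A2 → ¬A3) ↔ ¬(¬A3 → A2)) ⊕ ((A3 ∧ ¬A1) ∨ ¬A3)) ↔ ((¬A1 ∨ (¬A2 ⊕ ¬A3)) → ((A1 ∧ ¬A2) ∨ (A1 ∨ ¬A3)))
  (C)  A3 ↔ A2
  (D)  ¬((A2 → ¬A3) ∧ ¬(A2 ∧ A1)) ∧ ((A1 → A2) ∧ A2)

(A) fails at (0,1,0): the formula yields 1, F is 0.
(B) fails at (0,0,1): the formula yields 1, F is 0.
(C) fails at (0,0,0): the formula yields 1, F is 0.
Only (D) survives; checking it on all 8 rows confirms it matches F.

D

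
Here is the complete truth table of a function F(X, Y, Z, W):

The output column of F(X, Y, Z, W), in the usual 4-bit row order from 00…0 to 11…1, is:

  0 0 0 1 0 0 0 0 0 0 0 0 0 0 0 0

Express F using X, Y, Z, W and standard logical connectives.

F(X, Y, Z, W) = ((¬X ∧ ¬Y) ∧ Z) ∧ W

F is 1 on exactly one input, (0,0,1,1), whose minterm is ¬X·¬Y·Z·W. So F is just that conjunction.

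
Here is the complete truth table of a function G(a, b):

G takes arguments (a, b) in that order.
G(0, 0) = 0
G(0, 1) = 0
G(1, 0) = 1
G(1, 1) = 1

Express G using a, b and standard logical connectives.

The output simply equals a.

G(a, b) = a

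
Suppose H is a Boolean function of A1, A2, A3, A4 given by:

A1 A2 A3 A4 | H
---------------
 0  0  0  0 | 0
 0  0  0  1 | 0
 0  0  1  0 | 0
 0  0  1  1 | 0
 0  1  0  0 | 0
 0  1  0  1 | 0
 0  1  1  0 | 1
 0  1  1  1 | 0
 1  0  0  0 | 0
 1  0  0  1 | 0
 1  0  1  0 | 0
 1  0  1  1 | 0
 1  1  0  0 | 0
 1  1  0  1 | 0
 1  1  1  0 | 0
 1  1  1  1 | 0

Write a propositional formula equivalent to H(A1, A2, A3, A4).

H is 1 on exactly one input, (0,1,1,0), whose minterm is ¬A1·A2·A3·¬A4. So H is just that conjunction.

H(A1, A2, A3, A4) = ((~A1 & A2) & A3) & ~A4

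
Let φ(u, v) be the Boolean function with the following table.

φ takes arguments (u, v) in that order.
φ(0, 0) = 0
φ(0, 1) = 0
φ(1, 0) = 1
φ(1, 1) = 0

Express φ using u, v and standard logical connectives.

1 only at (1,0): u AND NOT v.

φ(u, v) = u AND NOT v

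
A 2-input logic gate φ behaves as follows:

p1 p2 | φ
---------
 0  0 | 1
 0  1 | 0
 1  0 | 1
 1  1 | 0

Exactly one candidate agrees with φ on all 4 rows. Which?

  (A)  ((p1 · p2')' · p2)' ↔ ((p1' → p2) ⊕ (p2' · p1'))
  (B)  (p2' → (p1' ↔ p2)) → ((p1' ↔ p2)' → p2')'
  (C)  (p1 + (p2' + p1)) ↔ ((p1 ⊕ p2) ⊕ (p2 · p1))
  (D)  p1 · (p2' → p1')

A

(B) fails at (1,0): the formula yields 0, φ is 1.
(C) fails at (0,0): the formula yields 0, φ is 1.
(D) fails at (0,0): the formula yields 0, φ is 1.
Only (A) survives; checking it on all 4 rows confirms it matches φ.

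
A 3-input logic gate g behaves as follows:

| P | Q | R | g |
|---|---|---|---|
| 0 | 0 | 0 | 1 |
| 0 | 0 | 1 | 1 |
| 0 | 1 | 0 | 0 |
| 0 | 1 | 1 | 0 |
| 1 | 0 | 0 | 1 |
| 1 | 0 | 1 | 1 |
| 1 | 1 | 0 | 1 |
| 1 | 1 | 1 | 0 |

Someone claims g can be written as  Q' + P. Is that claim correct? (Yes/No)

Evaluate Q' + P on each row and compare to g:
  P=0, Q=0, R=0: formula gives 1, g = 1 ✓
  P=0, Q=0, R=1: formula gives 1, g = 1 ✓
  P=0, Q=1, R=0: formula gives 0, g = 0 ✓
  P=0, Q=1, R=1: formula gives 0, g = 0 ✓
  P=1, Q=0, R=0: formula gives 1, g = 1 ✓
  …
  P=1, Q=1, R=1: formula gives 1, but g = 0 ✗
A single disagreement suffices: at (1,1,1) they differ, so the formula does not compute g.

No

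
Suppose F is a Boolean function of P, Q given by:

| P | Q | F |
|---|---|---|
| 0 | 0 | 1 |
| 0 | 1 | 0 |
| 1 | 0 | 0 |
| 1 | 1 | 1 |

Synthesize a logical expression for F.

F(P, Q) = NOT (P XOR Q)

The output is 1 exactly when an even number of inputs are 1 — the complement of 2-way XOR.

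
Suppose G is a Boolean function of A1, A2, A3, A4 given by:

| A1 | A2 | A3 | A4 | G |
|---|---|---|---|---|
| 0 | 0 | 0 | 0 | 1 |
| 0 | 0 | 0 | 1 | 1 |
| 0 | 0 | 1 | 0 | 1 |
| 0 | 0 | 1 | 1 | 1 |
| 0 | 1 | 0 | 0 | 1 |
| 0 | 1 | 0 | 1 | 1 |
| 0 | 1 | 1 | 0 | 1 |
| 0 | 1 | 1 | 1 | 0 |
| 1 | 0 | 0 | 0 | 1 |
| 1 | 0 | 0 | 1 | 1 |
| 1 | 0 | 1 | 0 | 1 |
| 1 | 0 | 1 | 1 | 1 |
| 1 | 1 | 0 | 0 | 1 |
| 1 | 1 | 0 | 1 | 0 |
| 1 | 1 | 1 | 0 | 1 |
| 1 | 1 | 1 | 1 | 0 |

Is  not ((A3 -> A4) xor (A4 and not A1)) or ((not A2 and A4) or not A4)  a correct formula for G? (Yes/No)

No

Check the formula against G row by row:
  A1=0, A2=0, A3=0, A4=0: formula gives 1, G = 1 ✓
  A1=0, A2=0, A3=0, A4=1: formula gives 1, G = 1 ✓
  A1=0, A2=0, A3=1, A4=0: formula gives 1, G = 1 ✓
  A1=0, A2=0, A3=1, A4=1: formula gives 1, G = 1 ✓
  …
  A1=0, A2=1, A3=1, A4=1: formula gives 1, but G = 0 ✗
A single disagreement suffices: at (0,1,1,1) they differ, so the formula does not compute G.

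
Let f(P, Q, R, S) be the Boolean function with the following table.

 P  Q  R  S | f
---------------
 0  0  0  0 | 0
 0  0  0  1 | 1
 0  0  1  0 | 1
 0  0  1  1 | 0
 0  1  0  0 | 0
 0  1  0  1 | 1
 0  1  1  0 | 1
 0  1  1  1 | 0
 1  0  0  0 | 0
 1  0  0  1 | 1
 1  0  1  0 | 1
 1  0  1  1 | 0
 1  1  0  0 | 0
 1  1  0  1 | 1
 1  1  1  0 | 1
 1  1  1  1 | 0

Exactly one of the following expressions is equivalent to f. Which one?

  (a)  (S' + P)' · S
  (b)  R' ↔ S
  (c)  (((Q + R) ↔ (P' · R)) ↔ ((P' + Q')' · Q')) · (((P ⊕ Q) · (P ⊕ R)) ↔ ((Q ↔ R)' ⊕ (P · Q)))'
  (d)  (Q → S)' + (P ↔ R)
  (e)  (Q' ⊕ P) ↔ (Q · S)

(a): at (0,0,1,0) it gives 0, but f = 1 — eliminated.
(c): at (0,0,0,1) it gives 0, but f = 1 — eliminated.
(d): at (0,0,0,0) it gives 1, but f = 0 — eliminated.
(e): at (0,0,0,1) it gives 0, but f = 1 — eliminated.
Only (b) survives; checking it on all 16 rows confirms it matches f.

b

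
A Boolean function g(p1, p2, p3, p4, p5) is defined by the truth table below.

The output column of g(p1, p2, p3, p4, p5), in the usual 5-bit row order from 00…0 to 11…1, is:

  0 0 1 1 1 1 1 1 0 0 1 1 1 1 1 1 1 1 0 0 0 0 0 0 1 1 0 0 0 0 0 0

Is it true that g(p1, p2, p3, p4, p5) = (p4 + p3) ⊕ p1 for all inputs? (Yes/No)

Yes

Test each input against both g and the formula:
  p1=0, p2=0, p3=0, p4=0, p5=0: formula gives 0, g = 0 ✓
  p1=0, p2=0, p3=0, p4=0, p5=1: formula gives 0, g = 0 ✓
  p1=0, p2=0, p3=0, p4=1, p5=0: formula gives 1, g = 1 ✓
  p1=0, p2=0, p3=0, p4=1, p5=1: formula gives 1, g = 1 ✓
  …and likewise for the remaining 28 rows.
No disagreement on any input; they are logically equivalent.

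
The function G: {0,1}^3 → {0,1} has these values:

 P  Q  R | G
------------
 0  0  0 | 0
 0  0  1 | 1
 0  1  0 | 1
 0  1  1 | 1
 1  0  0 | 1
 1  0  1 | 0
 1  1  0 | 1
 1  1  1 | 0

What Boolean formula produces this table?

G(P, Q, R) = NOT ((((NOT P AND NOT Q) AND NOT R) OR ((P AND NOT Q) AND R)) OR ((P AND Q) AND R))

The 0-rows are (0,0,0), (1,0,1), (1,1,1). Take each as a conjunction (¬P·¬Q·¬R, P·¬Q·R, P·Q·R), form their disjunction, and complement — that gives a formula that is 1 everywhere G is.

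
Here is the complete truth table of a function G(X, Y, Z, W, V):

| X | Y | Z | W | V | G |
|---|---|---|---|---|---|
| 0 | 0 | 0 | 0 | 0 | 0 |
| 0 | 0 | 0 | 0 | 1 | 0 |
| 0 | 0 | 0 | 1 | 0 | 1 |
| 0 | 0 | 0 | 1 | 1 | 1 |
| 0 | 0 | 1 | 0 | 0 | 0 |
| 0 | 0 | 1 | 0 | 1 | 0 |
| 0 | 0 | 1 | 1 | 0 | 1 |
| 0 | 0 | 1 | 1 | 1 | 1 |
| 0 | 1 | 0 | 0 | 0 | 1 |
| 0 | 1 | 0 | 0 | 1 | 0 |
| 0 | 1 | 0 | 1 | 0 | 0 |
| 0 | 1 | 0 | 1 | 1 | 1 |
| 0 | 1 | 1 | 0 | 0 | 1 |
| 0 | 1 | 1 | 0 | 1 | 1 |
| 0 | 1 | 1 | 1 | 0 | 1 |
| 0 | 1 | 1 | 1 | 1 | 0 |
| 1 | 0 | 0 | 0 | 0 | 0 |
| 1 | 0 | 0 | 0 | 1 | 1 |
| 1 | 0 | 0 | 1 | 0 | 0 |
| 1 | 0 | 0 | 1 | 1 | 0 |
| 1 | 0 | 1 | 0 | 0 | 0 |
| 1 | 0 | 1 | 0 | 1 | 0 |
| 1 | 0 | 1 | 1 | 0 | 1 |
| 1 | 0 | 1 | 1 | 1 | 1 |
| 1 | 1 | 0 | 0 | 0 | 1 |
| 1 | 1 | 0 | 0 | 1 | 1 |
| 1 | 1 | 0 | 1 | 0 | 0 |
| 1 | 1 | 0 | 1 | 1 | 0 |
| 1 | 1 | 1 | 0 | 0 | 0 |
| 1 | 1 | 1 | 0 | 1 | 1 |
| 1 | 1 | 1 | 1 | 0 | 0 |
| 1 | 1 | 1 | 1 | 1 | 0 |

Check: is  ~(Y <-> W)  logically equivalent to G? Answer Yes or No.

Test each input against both G and the formula:
  X=0, Y=0, Z=0, W=0, V=0: formula gives 0, G = 0 ✓
  X=0, Y=0, Z=0, W=0, V=1: formula gives 0, G = 0 ✓
  X=0, Y=0, Z=0, W=1, V=0: formula gives 1, G = 1 ✓
  X=0, Y=0, Z=0, W=1, V=1: formula gives 1, G = 1 ✓
  …
  X=0, Y=1, Z=0, W=0, V=1: formula gives 1, but G = 0 ✗
Row (0,1,0,0,1) is a counterexample, so the formula is not equivalent to G.

No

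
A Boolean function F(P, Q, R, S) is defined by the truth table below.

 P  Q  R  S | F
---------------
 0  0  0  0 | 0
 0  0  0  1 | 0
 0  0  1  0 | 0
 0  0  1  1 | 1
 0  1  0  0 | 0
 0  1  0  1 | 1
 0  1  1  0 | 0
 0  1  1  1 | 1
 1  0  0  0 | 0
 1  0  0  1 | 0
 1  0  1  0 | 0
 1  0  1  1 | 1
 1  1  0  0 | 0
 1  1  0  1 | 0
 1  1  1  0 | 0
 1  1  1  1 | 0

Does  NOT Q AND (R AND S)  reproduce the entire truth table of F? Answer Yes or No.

No

Check the formula against F row by row:
  P=0, Q=0, R=0, S=0: formula gives 0, F = 0 ✓
  P=0, Q=0, R=0, S=1: formula gives 0, F = 0 ✓
  P=0, Q=0, R=1, S=0: formula gives 0, F = 0 ✓
  P=0, Q=0, R=1, S=1: formula gives 1, F = 1 ✓
  …
  P=0, Q=1, R=0, S=1: formula gives 0, but F = 1 ✗
Since they disagree at (0,1,0,1), the expression is not a correct formula for F.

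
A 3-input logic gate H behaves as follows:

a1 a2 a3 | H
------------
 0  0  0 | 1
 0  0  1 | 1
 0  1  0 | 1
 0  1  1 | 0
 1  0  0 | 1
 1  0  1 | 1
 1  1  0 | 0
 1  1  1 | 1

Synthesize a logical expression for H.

H(a1, a2, a3) = ~(((~a1 & a2) & a3) | ((a1 & a2) & ~a3))

The 0-rows are (0,1,1), (1,1,0). Take each as a conjunction (¬a1·a2·a3, a1·a2·¬a3), form their disjunction, and complement — that gives a formula that is 1 everywhere H is.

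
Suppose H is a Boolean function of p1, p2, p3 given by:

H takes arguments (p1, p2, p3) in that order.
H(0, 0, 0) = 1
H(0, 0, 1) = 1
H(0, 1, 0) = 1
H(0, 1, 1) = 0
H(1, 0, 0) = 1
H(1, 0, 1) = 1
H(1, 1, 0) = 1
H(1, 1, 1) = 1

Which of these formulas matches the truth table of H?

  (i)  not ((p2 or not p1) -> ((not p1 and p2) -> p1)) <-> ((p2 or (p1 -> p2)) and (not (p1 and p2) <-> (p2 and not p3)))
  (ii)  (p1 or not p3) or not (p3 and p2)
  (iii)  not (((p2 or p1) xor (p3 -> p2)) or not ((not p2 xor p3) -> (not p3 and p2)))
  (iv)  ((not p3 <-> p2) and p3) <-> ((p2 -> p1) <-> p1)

(i) disagrees with H on (1,1,1) (formula → 0, table → 1); rule it out.
(iii) disagrees with H on (0,0,0) (formula → 0, table → 1); rule it out.
(iv) disagrees with H on (0,0,1) (formula → 0, table → 1); rule it out.
(ii) is the remaining candidate, and it agrees with H on all 8 inputs.

ii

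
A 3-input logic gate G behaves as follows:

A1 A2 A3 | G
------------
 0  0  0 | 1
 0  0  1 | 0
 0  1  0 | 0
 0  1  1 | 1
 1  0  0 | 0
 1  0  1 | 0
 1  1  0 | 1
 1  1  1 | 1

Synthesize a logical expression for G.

Collect the rows where G=1 — (0,0,0), (0,1,1), (1,1,0), (1,1,1) — and write one minterm per row: ¬A1·¬A2·¬A3, ¬A1·A2·A3, A1·A2·¬A3, A1·A2·A3. Their union (logical OR) reproduces the table exactly.

G(A1, A2, A3) = ((((¬A1 ∧ ¬A2) ∧ ¬A3) ∨ ((¬A1 ∧ A2) ∧ A3)) ∨ ((A1 ∧ A2) ∧ ¬A3)) ∨ ((A1 ∧ A2) ∧ A3)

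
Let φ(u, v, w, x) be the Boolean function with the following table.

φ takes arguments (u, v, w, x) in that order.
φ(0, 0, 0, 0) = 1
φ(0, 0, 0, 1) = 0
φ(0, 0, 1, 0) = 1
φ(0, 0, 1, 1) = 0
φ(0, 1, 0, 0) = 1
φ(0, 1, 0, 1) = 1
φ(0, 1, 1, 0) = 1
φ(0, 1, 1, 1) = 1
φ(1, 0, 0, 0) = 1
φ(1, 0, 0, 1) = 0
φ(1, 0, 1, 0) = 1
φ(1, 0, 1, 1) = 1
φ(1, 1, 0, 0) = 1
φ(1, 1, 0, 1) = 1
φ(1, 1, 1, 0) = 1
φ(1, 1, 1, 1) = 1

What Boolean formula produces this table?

The 0-rows are (0,0,0,1), (0,0,1,1), (1,0,0,1). Take each as a conjunction (¬u·¬v·¬w·x, ¬u·¬v·w·x, u·¬v·¬w·x), form their disjunction, and complement — that gives a formula that is 1 everywhere φ is.

φ(u, v, w, x) = NOT (((((NOT u AND NOT v) AND NOT w) AND x) OR (((NOT u AND NOT v) AND w) AND x)) OR (((u AND NOT v) AND NOT w) AND x))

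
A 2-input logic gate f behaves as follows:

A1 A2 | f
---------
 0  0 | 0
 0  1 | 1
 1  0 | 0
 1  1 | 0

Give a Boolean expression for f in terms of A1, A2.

f(A1, A2) = ~A1 & A2

Only row (0,1) gives 1. That row's minterm ¬A1·A2 is f directly.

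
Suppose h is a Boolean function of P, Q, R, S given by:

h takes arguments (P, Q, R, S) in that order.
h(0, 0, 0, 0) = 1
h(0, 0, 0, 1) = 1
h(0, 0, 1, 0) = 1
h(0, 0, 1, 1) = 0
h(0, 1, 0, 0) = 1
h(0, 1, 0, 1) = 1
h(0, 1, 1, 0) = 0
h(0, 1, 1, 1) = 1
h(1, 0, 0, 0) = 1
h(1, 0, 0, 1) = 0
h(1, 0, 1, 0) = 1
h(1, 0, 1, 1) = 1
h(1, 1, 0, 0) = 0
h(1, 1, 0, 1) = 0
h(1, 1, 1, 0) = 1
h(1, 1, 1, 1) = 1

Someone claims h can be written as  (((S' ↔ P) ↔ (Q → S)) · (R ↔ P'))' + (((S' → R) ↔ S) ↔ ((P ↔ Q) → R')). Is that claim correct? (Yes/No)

Check the formula against h row by row:
  P=0, Q=0, R=0, S=0: formula gives 1, h = 1 ✓
  P=0, Q=0, R=0, S=1: formula gives 1, h = 1 ✓
  P=0, Q=0, R=1, S=0: formula gives 1, h = 1 ✓
  P=0, Q=0, R=1, S=1: formula gives 0, h = 0 ✓
  …
  P=1, Q=0, R=0, S=1: formula gives 1, but h = 0 ✗
Row (1,0,0,1) is a counterexample, so the formula is not equivalent to h.

No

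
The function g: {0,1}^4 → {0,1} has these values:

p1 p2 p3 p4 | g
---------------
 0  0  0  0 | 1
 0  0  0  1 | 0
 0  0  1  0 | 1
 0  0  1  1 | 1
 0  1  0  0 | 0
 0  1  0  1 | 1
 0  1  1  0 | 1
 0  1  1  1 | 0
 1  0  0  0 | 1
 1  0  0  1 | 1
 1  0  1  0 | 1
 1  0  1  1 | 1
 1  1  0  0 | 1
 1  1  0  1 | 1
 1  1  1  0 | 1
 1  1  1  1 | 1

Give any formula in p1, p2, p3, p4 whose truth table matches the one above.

g(p1, p2, p3, p4) = NOT (((((NOT p1 AND NOT p2) AND NOT p3) AND p4) OR (((NOT p1 AND p2) AND NOT p3) AND NOT p4)) OR (((NOT p1 AND p2) AND p3) AND p4))

g is 0 on only 3 rows — (0,0,0,1), (0,1,0,0), (0,1,1,1). Writing each as a minterm (¬p1·¬p2·¬p3·p4, ¬p1·p2·¬p3·¬p4, ¬p1·p2·p3·p4) and OR-ing them characterizes exactly where g=0, so g is the negation of that disjunction.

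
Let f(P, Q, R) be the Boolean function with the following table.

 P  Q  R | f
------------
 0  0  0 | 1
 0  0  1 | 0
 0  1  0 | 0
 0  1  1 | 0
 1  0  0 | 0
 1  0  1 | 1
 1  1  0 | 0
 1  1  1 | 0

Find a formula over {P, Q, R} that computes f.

f(P, Q, R) = ((NOT P AND NOT Q) AND NOT R) OR ((P AND NOT Q) AND R)

The 1-rows are (0,0,0), (1,0,1). Each contributes one minterm — ¬P·¬Q·¬R; P·¬Q·R — and their disjunction is a sum-of-products form of f.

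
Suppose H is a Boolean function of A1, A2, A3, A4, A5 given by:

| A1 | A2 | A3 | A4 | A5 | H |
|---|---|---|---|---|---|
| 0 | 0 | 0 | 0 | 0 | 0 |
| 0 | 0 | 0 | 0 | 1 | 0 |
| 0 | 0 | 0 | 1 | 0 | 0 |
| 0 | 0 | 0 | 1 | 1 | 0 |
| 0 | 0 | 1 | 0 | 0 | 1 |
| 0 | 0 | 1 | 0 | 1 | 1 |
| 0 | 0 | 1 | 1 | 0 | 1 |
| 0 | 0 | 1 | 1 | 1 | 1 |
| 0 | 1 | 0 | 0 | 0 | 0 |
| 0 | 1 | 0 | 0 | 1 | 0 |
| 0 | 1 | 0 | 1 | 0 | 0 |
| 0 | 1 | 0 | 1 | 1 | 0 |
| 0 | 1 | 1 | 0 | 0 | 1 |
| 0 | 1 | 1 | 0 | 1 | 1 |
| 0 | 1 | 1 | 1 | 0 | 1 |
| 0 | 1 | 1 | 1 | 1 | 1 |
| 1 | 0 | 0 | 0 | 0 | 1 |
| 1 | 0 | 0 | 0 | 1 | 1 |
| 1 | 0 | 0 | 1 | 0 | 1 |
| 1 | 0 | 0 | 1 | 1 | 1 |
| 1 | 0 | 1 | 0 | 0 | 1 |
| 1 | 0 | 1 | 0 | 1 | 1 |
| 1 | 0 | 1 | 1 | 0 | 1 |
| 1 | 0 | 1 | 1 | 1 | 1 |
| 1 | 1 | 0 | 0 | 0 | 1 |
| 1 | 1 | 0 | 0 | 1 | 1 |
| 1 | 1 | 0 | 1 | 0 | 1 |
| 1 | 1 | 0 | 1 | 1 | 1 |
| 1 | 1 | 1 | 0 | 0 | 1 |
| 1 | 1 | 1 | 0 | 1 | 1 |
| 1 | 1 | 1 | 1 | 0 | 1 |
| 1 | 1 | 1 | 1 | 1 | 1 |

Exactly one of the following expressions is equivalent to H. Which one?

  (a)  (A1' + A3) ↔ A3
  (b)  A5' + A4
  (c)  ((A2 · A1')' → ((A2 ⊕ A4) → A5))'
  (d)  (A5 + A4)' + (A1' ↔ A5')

a

(b) fails at (0,0,0,0,0): the formula yields 1, H is 0.
(c) fails at (0,0,0,1,0): the formula yields 1, H is 0.
(d) fails at (0,0,0,0,0): the formula yields 1, H is 0.
That leaves (a). Evaluating it on every row reproduces the table of H exactly.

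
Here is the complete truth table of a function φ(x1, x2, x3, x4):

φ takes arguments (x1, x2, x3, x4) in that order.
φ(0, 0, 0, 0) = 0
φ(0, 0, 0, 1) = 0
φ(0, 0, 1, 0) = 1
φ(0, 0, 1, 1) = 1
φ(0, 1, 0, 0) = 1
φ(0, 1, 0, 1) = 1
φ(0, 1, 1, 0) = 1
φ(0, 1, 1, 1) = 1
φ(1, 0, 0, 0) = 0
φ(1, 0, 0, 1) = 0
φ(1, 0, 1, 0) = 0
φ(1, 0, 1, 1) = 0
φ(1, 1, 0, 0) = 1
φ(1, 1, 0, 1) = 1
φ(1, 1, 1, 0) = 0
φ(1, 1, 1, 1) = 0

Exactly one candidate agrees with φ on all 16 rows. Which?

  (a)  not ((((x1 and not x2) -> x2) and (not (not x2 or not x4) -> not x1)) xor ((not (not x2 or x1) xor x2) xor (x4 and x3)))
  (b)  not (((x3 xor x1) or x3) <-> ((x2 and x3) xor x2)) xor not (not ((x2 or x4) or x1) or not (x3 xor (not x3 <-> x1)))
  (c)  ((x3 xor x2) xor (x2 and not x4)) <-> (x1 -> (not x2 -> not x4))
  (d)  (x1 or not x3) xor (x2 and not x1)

(a): at (0,0,1,0) it gives 0, but φ = 1 — eliminated.
(c): at (0,1,0,0) it gives 0, but φ = 1 — eliminated.
(d): at (0,0,0,0) it gives 1, but φ = 0 — eliminated.
(b) is the remaining candidate, and it agrees with φ on all 16 inputs.

b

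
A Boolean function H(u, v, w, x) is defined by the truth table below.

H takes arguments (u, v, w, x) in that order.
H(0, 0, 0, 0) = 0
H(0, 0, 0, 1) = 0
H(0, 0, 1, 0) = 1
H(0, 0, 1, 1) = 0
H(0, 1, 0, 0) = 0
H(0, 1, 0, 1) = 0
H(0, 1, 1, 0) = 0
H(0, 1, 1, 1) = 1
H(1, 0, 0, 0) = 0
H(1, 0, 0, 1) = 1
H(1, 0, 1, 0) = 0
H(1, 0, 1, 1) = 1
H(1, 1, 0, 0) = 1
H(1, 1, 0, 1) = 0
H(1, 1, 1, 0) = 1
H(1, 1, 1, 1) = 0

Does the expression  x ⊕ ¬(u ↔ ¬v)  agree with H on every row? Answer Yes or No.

No

Test each input against both H and the formula:
  u=0, v=0, w=0, x=0: formula gives 1, but H = 0 ✗
Since they disagree at (0,0,0,0), the expression is not a correct formula for H.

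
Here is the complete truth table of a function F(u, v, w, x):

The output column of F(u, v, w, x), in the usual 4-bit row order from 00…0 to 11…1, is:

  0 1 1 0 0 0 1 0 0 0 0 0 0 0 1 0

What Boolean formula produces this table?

F(u, v, w, x) = (((((~u & ~v) & ~w) & x) | (((~u & ~v) & w) & ~x)) | (((~u & v) & w) & ~x)) | (((u & v) & w) & ~x)

Collect the rows where F=1 — (0,0,0,1), (0,0,1,0), (0,1,1,0), (1,1,1,0) — and write one minterm per row: ¬u·¬v·¬w·x, ¬u·¬v·w·¬x, ¬u·v·w·¬x, u·v·w·¬x. Their union (logical OR) reproduces the table exactly.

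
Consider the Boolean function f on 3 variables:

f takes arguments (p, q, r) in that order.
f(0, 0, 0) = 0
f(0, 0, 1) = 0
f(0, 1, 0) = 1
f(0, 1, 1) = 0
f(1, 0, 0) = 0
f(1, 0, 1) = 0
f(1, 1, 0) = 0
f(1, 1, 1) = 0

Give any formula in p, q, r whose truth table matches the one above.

Only row (0,1,0) gives 1. That row's minterm ¬p·q·¬r is f directly.

f(p, q, r) = (NOT p AND q) AND NOT r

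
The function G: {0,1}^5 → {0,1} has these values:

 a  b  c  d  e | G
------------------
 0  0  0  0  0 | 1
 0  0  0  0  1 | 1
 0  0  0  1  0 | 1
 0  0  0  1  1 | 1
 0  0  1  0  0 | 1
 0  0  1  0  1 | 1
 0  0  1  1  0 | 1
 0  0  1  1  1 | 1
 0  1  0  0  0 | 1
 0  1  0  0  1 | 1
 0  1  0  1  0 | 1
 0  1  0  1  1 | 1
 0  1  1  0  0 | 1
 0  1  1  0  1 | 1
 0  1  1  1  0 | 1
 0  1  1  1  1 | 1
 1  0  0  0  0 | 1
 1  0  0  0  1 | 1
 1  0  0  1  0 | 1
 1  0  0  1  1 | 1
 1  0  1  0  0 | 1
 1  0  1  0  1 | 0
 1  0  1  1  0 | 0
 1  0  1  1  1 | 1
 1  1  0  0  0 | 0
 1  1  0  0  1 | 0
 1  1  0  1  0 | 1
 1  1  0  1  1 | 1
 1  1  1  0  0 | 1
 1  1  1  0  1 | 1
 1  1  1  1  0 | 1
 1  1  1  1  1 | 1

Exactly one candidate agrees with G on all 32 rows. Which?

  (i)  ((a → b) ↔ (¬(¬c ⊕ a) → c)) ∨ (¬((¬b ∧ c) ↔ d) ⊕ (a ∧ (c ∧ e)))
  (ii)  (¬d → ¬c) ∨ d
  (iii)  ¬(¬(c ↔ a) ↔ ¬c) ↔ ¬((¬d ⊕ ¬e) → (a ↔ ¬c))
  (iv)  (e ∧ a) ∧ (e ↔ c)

i

(ii) fails at (0,0,1,0,0): the formula yields 0, G is 1.
(iii) fails at (0,0,0,0,0): the formula yields 0, G is 1.
(iv) fails at (0,0,0,0,0): the formula yields 0, G is 1.
(i) is the remaining candidate, and it agrees with G on all 32 inputs.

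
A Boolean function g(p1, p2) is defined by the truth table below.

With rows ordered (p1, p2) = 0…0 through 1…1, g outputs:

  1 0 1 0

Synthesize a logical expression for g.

g(p1, p2) = p2'

The output is the negation of p2.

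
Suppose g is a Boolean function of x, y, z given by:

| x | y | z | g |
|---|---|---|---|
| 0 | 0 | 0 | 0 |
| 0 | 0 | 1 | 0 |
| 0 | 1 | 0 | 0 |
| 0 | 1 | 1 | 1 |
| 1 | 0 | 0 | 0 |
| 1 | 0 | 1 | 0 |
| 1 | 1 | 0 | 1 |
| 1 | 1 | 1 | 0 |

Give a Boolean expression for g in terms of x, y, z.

The 1-rows are (0,1,1), (1,1,0). Each contributes one minterm — ¬x·y·z; x·y·¬z — and their disjunction is a sum-of-products form of g.

g(x, y, z) = ((NOT x AND y) AND z) OR ((x AND y) AND NOT z)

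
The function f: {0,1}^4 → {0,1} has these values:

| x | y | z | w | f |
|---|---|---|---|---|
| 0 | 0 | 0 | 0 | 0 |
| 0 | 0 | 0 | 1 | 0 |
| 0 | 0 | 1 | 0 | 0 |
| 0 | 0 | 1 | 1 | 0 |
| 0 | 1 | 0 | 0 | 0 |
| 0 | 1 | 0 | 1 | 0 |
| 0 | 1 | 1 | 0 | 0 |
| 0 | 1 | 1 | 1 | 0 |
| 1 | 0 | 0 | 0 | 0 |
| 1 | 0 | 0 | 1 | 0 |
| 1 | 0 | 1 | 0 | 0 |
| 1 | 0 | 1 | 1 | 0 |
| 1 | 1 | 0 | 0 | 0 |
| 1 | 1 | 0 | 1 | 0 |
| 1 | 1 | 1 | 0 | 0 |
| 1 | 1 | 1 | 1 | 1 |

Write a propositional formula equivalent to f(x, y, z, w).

f(x, y, z, w) = ((x and y) and z) and w

The output is 1 only when every input is 1 — the AND of all inputs.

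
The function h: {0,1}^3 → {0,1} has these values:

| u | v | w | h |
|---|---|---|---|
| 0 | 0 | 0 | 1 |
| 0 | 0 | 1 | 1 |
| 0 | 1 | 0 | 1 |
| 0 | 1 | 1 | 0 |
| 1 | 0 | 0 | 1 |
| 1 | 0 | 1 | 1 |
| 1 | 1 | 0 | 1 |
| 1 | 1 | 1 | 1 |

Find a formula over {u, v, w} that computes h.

h(u, v, w) = ((u' · v) · w)'

Only row (0,1,1) gives 0. So h is 1 everywhere except there — the complement of the minterm ¬u·v·w.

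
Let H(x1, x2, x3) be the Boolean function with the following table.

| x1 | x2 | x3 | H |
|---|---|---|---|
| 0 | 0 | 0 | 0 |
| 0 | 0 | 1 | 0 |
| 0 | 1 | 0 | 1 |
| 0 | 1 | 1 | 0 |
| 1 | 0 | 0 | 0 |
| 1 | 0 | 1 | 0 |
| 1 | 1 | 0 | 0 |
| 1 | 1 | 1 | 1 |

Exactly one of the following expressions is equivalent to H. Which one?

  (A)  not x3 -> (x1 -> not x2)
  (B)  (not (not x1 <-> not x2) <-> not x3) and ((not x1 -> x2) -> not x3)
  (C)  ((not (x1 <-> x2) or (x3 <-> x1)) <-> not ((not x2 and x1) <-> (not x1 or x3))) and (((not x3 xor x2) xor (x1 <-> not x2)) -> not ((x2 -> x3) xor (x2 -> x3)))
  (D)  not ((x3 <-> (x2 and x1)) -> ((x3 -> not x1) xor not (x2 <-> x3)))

D

(A) fails at (0,0,0): the formula yields 1, H is 0.
(B) fails at (0,0,1): the formula yields 1, H is 0.
(C) fails at (0,0,0): the formula yields 1, H is 0.
(D) is the remaining candidate, and it agrees with H on all 8 inputs.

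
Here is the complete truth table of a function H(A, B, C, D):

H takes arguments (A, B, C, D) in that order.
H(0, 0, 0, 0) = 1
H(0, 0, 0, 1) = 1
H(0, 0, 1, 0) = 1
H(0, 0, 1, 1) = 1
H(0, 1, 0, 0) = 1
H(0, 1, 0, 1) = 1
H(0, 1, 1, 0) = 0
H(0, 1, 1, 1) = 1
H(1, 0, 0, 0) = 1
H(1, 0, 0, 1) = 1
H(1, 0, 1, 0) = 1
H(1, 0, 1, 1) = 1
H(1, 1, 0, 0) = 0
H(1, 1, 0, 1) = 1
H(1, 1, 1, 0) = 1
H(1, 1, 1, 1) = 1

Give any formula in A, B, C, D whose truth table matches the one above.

The 0-rows are (0,1,1,0), (1,1,0,0). Take each as a conjunction (¬A·B·C·¬D, A·B·¬C·¬D), form their disjunction, and complement — that gives a formula that is 1 everywhere H is.

H(A, B, C, D) = not ((((not A and B) and C) and not D) or (((A and B) and not C) and not D))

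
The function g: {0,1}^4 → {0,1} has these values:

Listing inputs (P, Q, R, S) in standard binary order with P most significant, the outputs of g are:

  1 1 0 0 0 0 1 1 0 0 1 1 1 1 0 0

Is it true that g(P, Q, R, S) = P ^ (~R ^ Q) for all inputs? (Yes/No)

Yes

Check the formula against g row by row:
  P=0, Q=0, R=0, S=0: formula gives 1, g = 1 ✓
  P=0, Q=0, R=0, S=1: formula gives 1, g = 1 ✓
  P=0, Q=0, R=1, S=0: formula gives 0, g = 0 ✓
  P=0, Q=0, R=1, S=1: formula gives 0, g = 0 ✓
  …and likewise for the remaining 12 rows.
Every row agrees, so the formula is equivalent.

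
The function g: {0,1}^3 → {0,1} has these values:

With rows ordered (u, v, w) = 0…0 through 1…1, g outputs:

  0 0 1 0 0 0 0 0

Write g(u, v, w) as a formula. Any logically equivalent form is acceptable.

g(u, v, w) = (~u & v) & ~w

g is 1 on exactly one input, (0,1,0), whose minterm is ¬u·v·¬w. So g is just that conjunction.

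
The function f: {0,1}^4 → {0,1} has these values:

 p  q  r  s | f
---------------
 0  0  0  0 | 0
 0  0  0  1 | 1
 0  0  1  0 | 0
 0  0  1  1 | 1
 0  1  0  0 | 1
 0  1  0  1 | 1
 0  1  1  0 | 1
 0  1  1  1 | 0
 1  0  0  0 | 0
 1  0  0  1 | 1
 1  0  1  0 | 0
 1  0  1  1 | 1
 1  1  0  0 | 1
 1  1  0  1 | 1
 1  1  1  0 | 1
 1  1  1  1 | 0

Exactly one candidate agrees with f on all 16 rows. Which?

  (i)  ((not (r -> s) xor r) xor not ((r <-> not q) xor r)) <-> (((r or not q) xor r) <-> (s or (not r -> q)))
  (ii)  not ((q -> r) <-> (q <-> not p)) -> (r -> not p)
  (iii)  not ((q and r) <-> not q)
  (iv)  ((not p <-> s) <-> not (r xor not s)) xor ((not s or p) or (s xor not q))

(ii) fails at (0,0,0,0): the formula yields 1, f is 0.
(iii) fails at (0,0,0,0): the formula yields 1, f is 0.
(iv) fails at (0,0,1,0): the formula yields 1, f is 0.
That leaves (i). Evaluating it on every row reproduces the table of f exactly.

i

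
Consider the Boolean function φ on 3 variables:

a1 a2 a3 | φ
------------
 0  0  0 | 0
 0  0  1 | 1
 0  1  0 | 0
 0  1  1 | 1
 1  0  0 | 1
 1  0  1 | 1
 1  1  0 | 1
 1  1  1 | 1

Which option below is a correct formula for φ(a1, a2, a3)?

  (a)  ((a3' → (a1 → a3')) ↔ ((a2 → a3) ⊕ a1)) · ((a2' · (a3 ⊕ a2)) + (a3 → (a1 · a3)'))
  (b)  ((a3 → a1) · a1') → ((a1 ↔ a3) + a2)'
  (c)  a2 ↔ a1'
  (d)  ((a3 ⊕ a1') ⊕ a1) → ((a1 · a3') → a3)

(a) fails at (0,0,0): the formula yields 1, φ is 0.
(c) fails at (0,0,1): the formula yields 0, φ is 1.
(d) fails at (0,0,0): the formula yields 1, φ is 0.
That leaves (b). Evaluating it on every row reproduces the table of φ exactly.

b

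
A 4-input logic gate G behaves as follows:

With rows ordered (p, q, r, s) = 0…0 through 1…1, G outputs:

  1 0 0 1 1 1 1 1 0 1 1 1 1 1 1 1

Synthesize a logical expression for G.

G is 0 on only 3 rows — (0,0,0,1), (0,0,1,0), (1,0,0,0). Writing each as a minterm (¬p·¬q·¬r·s, ¬p·¬q·r·¬s, p·¬q·¬r·¬s) and OR-ing them characterizes exactly where G=0, so G is the negation of that disjunction.

G(p, q, r, s) = not (((((not p and not q) and not r) and s) or (((not p and not q) and r) and not s)) or (((p and not q) and not r) and not s))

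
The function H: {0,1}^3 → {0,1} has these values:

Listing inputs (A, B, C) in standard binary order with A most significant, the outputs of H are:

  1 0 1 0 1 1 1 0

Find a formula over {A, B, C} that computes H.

There are just 3 zero rows: (0,0,1), (0,1,1), (1,1,1). Their minterms are ¬A·¬B·C, ¬A·B·C, A·B·C; the OR of those covers precisely the 0-outputs, and negating it yields H.

H(A, B, C) = NOT ((((NOT A AND NOT B) AND C) OR ((NOT A AND B) AND C)) OR ((A AND B) AND C))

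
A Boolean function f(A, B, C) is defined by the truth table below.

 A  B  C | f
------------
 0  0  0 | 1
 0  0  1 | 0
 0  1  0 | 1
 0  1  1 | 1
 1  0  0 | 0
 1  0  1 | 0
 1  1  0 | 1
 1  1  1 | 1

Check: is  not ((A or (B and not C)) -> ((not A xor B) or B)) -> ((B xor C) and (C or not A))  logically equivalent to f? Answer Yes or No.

No

Test each input against both f and the formula:
  A=0, B=0, C=0: formula gives 1, f = 1 ✓
  A=0, B=0, C=1: formula gives 1, but f = 0 ✗
A single disagreement suffices: at (0,0,1) they differ, so the formula does not compute f.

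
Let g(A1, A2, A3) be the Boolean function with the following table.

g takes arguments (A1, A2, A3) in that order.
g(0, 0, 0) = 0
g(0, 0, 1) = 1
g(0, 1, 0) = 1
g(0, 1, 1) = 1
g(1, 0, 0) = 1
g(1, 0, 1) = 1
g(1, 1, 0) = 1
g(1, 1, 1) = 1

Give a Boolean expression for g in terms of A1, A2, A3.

The output is 1 whenever at least one input is 1 — the OR of all inputs.

g(A1, A2, A3) = (A1 ∨ A2) ∨ A3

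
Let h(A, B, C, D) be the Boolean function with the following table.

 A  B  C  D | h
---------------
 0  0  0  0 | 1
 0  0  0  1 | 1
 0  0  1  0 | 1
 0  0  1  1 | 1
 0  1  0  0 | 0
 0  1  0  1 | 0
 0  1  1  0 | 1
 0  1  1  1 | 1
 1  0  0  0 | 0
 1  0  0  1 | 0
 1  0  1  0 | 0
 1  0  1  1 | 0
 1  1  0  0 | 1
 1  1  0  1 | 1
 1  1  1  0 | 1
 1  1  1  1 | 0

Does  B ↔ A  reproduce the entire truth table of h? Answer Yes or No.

No

Evaluate B ↔ A on each row and compare to h:
  A=0, B=0, C=0, D=0: formula gives 1, h = 1 ✓
  A=0, B=0, C=0, D=1: formula gives 1, h = 1 ✓
  A=0, B=0, C=1, D=0: formula gives 1, h = 1 ✓
  A=0, B=0, C=1, D=1: formula gives 1, h = 1 ✓
  …
  A=0, B=1, C=1, D=0: formula gives 0, but h = 1 ✗
Since they disagree at (0,1,1,0), the expression is not a correct formula for h.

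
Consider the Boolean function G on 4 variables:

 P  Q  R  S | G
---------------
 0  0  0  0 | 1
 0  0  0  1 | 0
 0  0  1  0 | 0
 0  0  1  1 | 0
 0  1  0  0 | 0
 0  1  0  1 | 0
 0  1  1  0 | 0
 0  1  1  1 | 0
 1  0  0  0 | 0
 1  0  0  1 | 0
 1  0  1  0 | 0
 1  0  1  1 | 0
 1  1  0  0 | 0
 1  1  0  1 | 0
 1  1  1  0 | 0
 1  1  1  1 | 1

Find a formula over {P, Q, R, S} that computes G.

G(P, Q, R, S) = (((NOT P AND NOT Q) AND NOT R) AND NOT S) OR (((P AND Q) AND R) AND S)

G=1 on 2 inputs: (0,0,0,0), (1,1,1,1). Reading each as a conjunction of literals (¬P·¬Q·¬R·¬S, P·Q·R·S) and taking the OR gives the canonical DNF.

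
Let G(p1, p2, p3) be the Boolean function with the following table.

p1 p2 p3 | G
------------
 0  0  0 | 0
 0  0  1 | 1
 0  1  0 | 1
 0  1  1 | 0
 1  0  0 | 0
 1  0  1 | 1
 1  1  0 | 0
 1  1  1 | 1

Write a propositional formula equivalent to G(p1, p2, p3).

G=1 on 4 inputs: (0,0,1), (0,1,0), (1,0,1), (1,1,1). Reading each as a conjunction of literals (¬p1·¬p2·p3, ¬p1·p2·¬p3, p1·¬p2·p3, p1·p2·p3) and taking the OR gives the canonical DNF.

G(p1, p2, p3) = ((((p1' · p2') · p3) + ((p1' · p2) · p3')) + ((p1 · p2') · p3)) + ((p1 · p2) · p3)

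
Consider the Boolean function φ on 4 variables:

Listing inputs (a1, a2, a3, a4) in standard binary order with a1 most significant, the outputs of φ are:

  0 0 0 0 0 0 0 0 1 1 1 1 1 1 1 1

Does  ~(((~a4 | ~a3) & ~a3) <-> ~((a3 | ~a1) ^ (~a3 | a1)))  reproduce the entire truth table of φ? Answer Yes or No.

Check the formula against φ row by row:
  a1=0, a2=0, a3=0, a4=0: formula gives 0, φ = 0 ✓
  a1=0, a2=0, a3=0, a4=1: formula gives 0, φ = 0 ✓
  a1=0, a2=0, a3=1, a4=0: formula gives 0, φ = 0 ✓
  a1=0, a2=0, a3=1, a4=1: formula gives 0, φ = 0 ✓
  … (the remaining 12 rows also agree.)
No disagreement on any input; they are logically equivalent.

Yes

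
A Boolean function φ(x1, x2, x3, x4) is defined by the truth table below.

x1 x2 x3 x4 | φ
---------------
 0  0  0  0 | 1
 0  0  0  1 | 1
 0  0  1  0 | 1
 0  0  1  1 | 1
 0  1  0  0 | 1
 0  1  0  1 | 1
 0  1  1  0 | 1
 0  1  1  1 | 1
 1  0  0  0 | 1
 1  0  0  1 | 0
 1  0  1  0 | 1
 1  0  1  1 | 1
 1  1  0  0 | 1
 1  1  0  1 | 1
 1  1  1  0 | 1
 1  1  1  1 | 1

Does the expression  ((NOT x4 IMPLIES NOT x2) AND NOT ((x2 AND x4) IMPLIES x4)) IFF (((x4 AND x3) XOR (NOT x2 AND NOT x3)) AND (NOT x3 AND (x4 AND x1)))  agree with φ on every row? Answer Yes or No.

Test each input against both φ and the formula:
  x1=0, x2=0, x3=0, x4=0: formula gives 1, φ = 1 ✓
  x1=0, x2=0, x3=0, x4=1: formula gives 1, φ = 1 ✓
  x1=0, x2=0, x3=1, x4=0: formula gives 1, φ = 1 ✓
  x1=0, x2=0, x3=1, x4=1: formula gives 1, φ = 1 ✓
  …and likewise for the remaining 12 rows.
All 16 rows match — the expression computes φ exactly.

Yes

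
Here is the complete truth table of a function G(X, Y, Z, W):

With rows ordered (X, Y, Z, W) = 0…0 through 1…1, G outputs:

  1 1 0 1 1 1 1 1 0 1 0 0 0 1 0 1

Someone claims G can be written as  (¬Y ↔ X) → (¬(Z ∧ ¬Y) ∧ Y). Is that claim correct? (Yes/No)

Test each input against both G and the formula:
  X=0, Y=0, Z=0, W=0: formula gives 1, G = 1 ✓
  X=0, Y=0, Z=0, W=1: formula gives 1, G = 1 ✓
  X=0, Y=0, Z=1, W=0: formula gives 1, but G = 0 ✗
A single disagreement suffices: at (0,0,1,0) they differ, so the formula does not compute G.

No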